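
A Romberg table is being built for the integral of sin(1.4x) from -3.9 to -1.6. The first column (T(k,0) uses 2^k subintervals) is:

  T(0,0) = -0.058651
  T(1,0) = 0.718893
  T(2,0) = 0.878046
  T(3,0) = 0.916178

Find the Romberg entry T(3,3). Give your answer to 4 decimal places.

0.9288

T(1,1) = 0.718893 + (0.718893 − (-0.058651))/3 = 0.978074
T(2,1) = 0.878046 + (0.878046 − 0.718893)/3 = 0.931097
T(3,1) = (4·0.916178 − 0.878046) / 3 = 0.928889
T(2,2) = (16·0.931097 − 0.978074) / 15 = 0.927965
T(3,2) = 0.928889 + (0.928889 − 0.931097)/15 = 0.928742
T(3,3) = (64·0.928742 − 0.927965) / 63 = 0.928754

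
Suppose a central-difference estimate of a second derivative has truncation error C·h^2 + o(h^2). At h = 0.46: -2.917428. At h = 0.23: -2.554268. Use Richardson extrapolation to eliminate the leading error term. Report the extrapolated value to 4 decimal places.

Extrapolated value = (4·A(h/2) − A(h)) / (4 − 1)
= (4·(-2.554268) − (-2.917428)) / 3
= -7.299644 / 3 = -2.433215

-2.4332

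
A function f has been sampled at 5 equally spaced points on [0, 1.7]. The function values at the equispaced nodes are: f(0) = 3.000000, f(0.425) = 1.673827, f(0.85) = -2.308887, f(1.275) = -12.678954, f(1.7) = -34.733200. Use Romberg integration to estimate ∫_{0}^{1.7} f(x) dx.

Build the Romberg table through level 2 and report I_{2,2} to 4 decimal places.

-11.3712

I_{0,0} (trapezoid, 1 panel, h=1.7000): -26.973220
I_{1,0} (trapezoid, 2 panels, h=0.8500): -15.449164
I_{2,0} (trapezoid, 4 panels, h=0.4250): -12.401761
I_{1,1} = -15.449164 + (-15.449164 − (-26.973220))/3 = -11.607812
I_{2,1} = -12.401761 + (-12.401761 − (-15.449164))/3 = -11.385960
I_{2,2} = -11.385960 + (-11.385960 − (-11.607812))/15 = -11.371170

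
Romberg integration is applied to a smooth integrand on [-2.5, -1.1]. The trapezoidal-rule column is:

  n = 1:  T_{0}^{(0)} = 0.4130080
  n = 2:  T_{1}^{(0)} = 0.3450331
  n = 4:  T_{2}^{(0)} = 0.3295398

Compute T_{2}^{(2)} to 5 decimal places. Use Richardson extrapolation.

0.32451

Richardson extrapolation on the trapezoidal column (denominator 4−1=3):
T_{1}^{(1)} = (4·0.3450331 − 0.4130080) / 3 = 0.3223748
T_{2}^{(1)} = (4·0.3295398 − 0.3450331) / 3 = 0.3243754
T_{2}^{(2)} = 0.3243754 + (0.3243754 − 0.3223748)/15 = 0.3245088
(Column j=1 coincides with Simpson's rule on the same nodes.)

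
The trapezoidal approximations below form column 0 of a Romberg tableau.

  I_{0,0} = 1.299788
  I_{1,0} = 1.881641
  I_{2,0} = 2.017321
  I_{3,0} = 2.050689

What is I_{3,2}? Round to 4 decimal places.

2.0618

Richardson extrapolation on the trapezoidal column (denominator 4−1=3):
I_{2,1} = (4·2.017321 − 1.881641) / 3 = 2.062548
I_{3,1} = (4·2.050689 − 2.017321) / 3 = 2.061812
I_{3,2} = 2.061812 + (2.061812 − 2.062548)/15 = 2.061763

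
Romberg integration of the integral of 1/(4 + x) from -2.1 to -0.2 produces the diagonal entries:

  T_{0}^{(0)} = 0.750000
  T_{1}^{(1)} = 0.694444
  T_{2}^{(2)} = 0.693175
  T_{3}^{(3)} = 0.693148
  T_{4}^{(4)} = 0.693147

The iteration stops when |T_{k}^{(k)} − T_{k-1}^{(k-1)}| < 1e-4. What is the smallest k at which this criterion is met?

k = 3

|T_{1}^{(1)} − T_{0}^{(0)}| = 0.055556 ≥ 1e-4
|T_{2}^{(2)} − T_{1}^{(1)}| = 0.001269 ≥ 1e-4
|T_{3}^{(3)} − T_{2}^{(2)}| = 0.000027 < 1e-4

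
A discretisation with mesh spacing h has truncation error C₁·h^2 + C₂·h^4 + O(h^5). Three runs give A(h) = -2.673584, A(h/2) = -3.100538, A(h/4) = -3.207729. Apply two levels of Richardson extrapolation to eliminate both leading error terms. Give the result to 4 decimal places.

-3.2435

First eliminate the h^2 term (factor 2^2 = 4):
  B₁ = (4·(-3.100538) − (-2.673584))/3 = -3.242856
  B₂ = (4·(-3.207729) − (-3.100538))/3 = -3.243459
Then eliminate the h^4 term (factor 2^4 = 16):
  (16·(-3.243459) − (-3.242856))/15 = -3.243499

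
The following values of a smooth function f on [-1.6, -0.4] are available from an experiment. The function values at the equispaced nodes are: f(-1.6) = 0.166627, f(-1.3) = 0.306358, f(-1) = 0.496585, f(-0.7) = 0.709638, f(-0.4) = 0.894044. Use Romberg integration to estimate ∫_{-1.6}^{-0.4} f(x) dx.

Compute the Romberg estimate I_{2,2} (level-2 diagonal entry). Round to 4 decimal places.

I_{0,0} (trapezoid, 1 panel, h=1.2000): 0.636403
I_{1,0} (trapezoid, 2 panels, h=0.6000): 0.616152
I_{2,0} (trapezoid, 4 panels, h=0.3000): 0.612875
I_{1,1} = 0.616152 + (0.616152 − 0.636403)/3 = 0.609402
I_{2,1} = 0.612875 + (0.612875 − 0.616152)/3 = 0.611783
I_{2,2} = 0.611783 + (0.611783 − 0.609402)/15 = 0.611942

0.6119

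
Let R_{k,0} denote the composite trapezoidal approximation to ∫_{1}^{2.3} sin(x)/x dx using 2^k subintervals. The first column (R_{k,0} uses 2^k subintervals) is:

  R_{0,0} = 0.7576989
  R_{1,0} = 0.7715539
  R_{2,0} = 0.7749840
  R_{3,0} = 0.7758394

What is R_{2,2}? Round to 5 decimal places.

0.77612

Richardson extrapolation on the trapezoidal column (denominator 4−1=3):
R_{1,1} = 0.7715539 + (0.7715539 − 0.7576989)/3 = 0.7761722
R_{2,1} = (4·0.7749840 − 0.7715539) / 3 = 0.7761274
R_{2,2} = 0.7761274 + (0.7761274 − 0.7761722)/15 = 0.7761244
(Column j=1 coincides with Simpson's rule on the same nodes.)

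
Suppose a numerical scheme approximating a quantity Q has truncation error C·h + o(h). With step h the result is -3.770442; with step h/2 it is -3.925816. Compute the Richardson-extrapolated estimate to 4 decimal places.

-4.0812

The leading error scales as h; refining by a factor of 2 reduces it by 2^1 = 2.
Extrapolated value = (2·A(h/2) − A(h)) / (2 − 1)
= (2·(-3.925816) − (-3.770442)) / 1
= -4.081190 / 1 = -4.081190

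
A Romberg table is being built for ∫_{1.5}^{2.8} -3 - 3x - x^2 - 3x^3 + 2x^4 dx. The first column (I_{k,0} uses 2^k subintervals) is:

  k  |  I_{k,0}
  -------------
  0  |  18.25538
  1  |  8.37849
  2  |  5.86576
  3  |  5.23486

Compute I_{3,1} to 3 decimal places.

5.025

Richardson extrapolation on the trapezoidal column (denominator 4−1=3):
I_{3,1} = 5.23486 + (5.23486 − 5.86576)/3 = 5.02456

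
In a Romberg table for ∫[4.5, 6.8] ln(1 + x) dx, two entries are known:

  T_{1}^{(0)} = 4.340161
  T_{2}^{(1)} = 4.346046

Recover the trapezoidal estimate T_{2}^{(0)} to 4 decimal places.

From T_{2}^{(1)} = (4·T_{2}^{(0)} − T_{1}^{(0)})/3, solve for T_{2}^{(0)}:
4·T_{2}^{(0)} = 3·4.346046 + 4.340161 = 17.378299
T_{2}^{(0)} = 4.344575

4.3446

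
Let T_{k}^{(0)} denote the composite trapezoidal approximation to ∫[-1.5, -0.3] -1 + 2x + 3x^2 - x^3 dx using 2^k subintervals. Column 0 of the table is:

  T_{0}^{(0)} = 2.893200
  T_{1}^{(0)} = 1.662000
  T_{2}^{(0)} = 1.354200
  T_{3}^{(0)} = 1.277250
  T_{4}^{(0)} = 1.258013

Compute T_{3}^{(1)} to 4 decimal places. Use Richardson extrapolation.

Richardson extrapolation on the trapezoidal column (denominator 4−1=3):
T_{3}^{(1)} = 1.277250 + (1.277250 − 1.354200)/3 = 1.251600
(Column j=1 coincides with Simpson's rule on the same nodes.)

1.2516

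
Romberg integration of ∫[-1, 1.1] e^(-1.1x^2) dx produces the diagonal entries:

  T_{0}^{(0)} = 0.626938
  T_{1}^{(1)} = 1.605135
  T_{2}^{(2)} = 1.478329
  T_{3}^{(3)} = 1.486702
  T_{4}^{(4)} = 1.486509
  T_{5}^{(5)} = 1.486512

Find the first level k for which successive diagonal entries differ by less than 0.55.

k = 2

|T_{1}^{(1)} − T_{0}^{(0)}| = 0.978197 ≥ 0.55
|T_{2}^{(2)} − T_{1}^{(1)}| = 0.126806 < 0.55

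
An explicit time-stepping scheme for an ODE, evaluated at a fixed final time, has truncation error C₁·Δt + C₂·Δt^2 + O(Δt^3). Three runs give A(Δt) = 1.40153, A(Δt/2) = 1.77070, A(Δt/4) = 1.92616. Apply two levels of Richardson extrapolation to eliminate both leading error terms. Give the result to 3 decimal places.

First eliminate the Δt term (factor 2^1 = 2):
  B₁ = (2·1.77070 − 1.40153)/1 = 2.13987
  B₂ = (2·1.92616 − 1.77070)/1 = 2.08162
Then eliminate the Δt^2 term (factor 2^2 = 4):
  (4·2.08162 − 2.13987)/3 = 2.06220

2.062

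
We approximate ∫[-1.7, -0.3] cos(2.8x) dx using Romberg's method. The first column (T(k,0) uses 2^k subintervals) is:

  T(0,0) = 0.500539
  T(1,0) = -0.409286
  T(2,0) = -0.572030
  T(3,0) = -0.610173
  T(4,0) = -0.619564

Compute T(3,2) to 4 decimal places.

-0.6227

Richardson extrapolation on the trapezoidal column (denominator 4−1=3):
T(2,1) = -0.572030 + (-0.572030 − (-0.409286))/3 = -0.626278
T(3,1) = -0.610173 + (-0.610173 − (-0.572030))/3 = -0.622887
T(3,2) = -0.622887 + (-0.622887 − (-0.626278))/15 = -0.622661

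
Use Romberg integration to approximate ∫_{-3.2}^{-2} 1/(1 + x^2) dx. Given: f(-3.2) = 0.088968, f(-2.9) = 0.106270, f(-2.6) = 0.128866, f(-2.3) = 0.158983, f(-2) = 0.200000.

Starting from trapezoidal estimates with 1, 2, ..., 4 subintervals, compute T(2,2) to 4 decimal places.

T(0,0) (trapezoid, 1 panel, h=1.2000): 0.173381
T(1,0) (trapezoid, 2 panels, h=0.6000): 0.164010
T(2,0) (trapezoid, 4 panels, h=0.3000): 0.161581
T(1,1) = 0.164010 + (0.164010 − 0.173381)/3 = 0.160886
T(2,1) = 0.161581 + (0.161581 − 0.164010)/3 = 0.160771
T(2,2) = 0.160771 + (0.160771 − 0.160886)/15 = 0.160763

0.1608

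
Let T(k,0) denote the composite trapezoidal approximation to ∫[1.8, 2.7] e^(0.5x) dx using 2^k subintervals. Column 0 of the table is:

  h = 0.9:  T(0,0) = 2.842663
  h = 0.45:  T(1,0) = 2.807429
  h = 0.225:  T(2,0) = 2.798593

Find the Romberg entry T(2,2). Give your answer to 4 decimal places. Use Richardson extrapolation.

2.7956

T(1,1) = (4·2.807429 − 2.842663) / 3 = 2.795684
T(2,1) = 2.798593 + (2.798593 − 2.807429)/3 = 2.795648
T(2,2) = (16·2.795648 − 2.795684) / 15 = 2.795646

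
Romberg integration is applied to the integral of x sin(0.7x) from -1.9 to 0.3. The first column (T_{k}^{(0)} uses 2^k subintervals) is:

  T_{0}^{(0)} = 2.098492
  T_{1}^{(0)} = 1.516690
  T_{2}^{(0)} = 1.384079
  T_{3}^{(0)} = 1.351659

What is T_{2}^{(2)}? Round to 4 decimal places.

T_{1}^{(1)} = (4·1.516690 − 2.098492) / 3 = 1.322756
T_{2}^{(1)} = (4·1.384079 − 1.516690) / 3 = 1.339875
T_{2}^{(2)} = (16·1.339875 − 1.322756) / 15 = 1.341016

1.3410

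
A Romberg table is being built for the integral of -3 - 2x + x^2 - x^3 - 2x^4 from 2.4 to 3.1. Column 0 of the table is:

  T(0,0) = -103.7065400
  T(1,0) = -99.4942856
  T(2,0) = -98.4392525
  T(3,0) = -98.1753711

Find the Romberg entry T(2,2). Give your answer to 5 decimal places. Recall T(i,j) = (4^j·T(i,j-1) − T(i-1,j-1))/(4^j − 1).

T(1,1) = (4·(-99.4942856) − (-103.7065400)) / 3 = -98.0902008
T(2,1) = -98.4392525 + (-98.4392525 − (-99.4942856))/3 = -98.0875748
T(2,2) = (16·(-98.0875748) − (-98.0902008)) / 15 = -98.0873997
(Column j=1 coincides with Simpson's rule on the same nodes.)

-98.08740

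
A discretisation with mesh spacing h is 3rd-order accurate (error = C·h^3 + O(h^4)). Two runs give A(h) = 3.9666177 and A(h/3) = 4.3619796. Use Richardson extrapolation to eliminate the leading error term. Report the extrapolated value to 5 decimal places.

4.37719

The leading error scales as h^3; refining by a factor of 3 reduces it by 3^3 = 27.
Extrapolated value = (27·A(h/3) − A(h)) / (27 − 1)
= (27·4.3619796 − 3.9666177) / 26
= 113.8068315 / 26 = 4.3771858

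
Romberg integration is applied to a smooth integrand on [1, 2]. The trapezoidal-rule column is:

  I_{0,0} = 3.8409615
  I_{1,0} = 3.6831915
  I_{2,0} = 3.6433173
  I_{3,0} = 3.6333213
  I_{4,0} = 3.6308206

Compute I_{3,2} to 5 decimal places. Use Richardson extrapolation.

3.62999

I_{2,1} = 3.6433173 + (3.6433173 − 3.6831915)/3 = 3.6300259
I_{3,1} = 3.6333213 + (3.6333213 − 3.6433173)/3 = 3.6299893
I_{3,2} = (16·3.6299893 − 3.6300259) / 15 = 3.6299869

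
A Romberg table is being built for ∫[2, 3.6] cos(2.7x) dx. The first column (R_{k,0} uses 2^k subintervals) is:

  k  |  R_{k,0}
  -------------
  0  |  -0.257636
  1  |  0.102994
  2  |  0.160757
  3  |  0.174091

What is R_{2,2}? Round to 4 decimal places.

0.1771

Richardson extrapolation on the trapezoidal column (denominator 4−1=3):
R_{1,1} = (4·0.102994 − (-0.257636)) / 3 = 0.223204
R_{2,1} = 0.160757 + (0.160757 − 0.102994)/3 = 0.180011
R_{2,2} = (16·0.180011 − 0.223204) / 15 = 0.177131
(Column j=1 coincides with Simpson's rule on the same nodes.)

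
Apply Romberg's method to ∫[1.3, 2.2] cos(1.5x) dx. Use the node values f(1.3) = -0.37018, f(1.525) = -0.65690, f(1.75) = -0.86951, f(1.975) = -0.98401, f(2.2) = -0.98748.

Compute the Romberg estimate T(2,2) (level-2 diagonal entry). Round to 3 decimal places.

T(0,0) (trapezoid, 1 panel, h=0.9000): -0.61095
T(1,0) (trapezoid, 2 panels, h=0.4500): -0.69675
T(2,0) (trapezoid, 4 panels, h=0.2250): -0.71758
T(1,1) = -0.69675 + (-0.69675 − (-0.61095))/3 = -0.72535
T(2,1) = -0.71758 + (-0.71758 − (-0.69675))/3 = -0.72452
T(2,2) = -0.72452 + (-0.72452 − (-0.72535))/15 = -0.72446

-0.724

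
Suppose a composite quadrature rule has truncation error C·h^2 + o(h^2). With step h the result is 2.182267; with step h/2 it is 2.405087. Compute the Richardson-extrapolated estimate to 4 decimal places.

2.4794

The leading error scales as h^2; refining by a factor of 2 reduces it by 2^2 = 4.
Extrapolated value = (4·A(h/2) − A(h)) / (4 − 1)
= (4·2.405087 − 2.182267) / 3
= 7.438081 / 3 = 2.479360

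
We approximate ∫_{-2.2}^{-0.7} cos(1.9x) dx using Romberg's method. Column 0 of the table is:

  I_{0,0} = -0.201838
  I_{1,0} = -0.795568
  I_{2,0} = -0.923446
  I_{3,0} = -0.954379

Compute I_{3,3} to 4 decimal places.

-0.9646

Richardson extrapolation on the trapezoidal column (denominator 4−1=3):
I_{1,1} = -0.795568 + (-0.795568 − (-0.201838))/3 = -0.993478
I_{2,1} = (4·(-0.923446) − (-0.795568)) / 3 = -0.966072
I_{3,1} = -0.954379 + (-0.954379 − (-0.923446))/3 = -0.964690
I_{2,2} = (16·(-0.966072) − (-0.993478)) / 15 = -0.964245
I_{3,2} = (16·(-0.964690) − (-0.966072)) / 15 = -0.964598
I_{3,3} = (64·(-0.964598) − (-0.964245)) / 63 = -0.964604
(Column j=1 coincides with Simpson's rule on the same nodes.)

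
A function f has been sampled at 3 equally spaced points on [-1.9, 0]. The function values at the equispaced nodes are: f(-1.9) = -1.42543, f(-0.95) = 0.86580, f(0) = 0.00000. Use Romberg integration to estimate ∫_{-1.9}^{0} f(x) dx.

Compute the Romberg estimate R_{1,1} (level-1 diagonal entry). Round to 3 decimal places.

0.645

R_{0,0} (trapezoid, 1 panel, h=1.9000): -1.35416
R_{1,0} (trapezoid, 2 panels, h=0.9500): 0.14543
R_{1,1} = 0.14543 + (0.14543 − (-1.35416))/3 = 0.64529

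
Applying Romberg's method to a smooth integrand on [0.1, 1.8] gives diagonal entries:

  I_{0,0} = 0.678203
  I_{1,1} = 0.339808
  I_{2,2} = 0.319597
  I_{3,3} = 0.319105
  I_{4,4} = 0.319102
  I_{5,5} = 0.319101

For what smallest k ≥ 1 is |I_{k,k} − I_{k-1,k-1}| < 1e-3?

k = 3

|I_{1,1} − I_{0,0}| = 0.338395 ≥ 1e-3
|I_{2,2} − I_{1,1}| = 0.020211 ≥ 1e-3
|I_{3,3} − I_{2,2}| = 0.000492 < 1e-3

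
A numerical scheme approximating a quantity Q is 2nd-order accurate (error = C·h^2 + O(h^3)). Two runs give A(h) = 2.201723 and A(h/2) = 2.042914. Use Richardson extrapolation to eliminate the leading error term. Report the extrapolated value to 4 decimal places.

1.9900

Extrapolated value = (4·A(h/2) − A(h)) / (4 − 1)
= (4·2.042914 − 2.201723) / 3
= 5.969933 / 3 = 1.989978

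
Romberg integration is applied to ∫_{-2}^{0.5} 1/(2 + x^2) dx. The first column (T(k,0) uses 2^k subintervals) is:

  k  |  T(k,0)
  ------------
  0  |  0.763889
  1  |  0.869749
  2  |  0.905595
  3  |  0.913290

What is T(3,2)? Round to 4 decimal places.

T(2,1) = (4·0.905595 − 0.869749) / 3 = 0.917544
T(3,1) = (4·0.913290 − 0.905595) / 3 = 0.915855
T(3,2) = 0.915855 + (0.915855 − 0.917544)/15 = 0.915742

0.9157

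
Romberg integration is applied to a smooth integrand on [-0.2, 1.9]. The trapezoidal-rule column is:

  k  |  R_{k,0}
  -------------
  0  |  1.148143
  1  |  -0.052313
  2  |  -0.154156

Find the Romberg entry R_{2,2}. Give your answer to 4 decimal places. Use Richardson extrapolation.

-0.1705

Richardson extrapolation on the trapezoidal column (denominator 4−1=3):
R_{1,1} = -0.052313 + (-0.052313 − 1.148143)/3 = -0.452465
R_{2,1} = (4·(-0.154156) − (-0.052313)) / 3 = -0.188104
R_{2,2} = (16·(-0.188104) − (-0.452465)) / 15 = -0.170480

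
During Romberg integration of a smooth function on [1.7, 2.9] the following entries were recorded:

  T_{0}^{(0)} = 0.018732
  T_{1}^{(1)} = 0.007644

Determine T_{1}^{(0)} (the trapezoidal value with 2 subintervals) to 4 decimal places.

0.0104

From T_{1}^{(1)} = (4·T_{1}^{(0)} − T_{0}^{(0)})/3, solve for T_{1}^{(0)}:
4·T_{1}^{(0)} = 3·0.007644 + 0.018732 = 0.041664
T_{1}^{(0)} = 0.010416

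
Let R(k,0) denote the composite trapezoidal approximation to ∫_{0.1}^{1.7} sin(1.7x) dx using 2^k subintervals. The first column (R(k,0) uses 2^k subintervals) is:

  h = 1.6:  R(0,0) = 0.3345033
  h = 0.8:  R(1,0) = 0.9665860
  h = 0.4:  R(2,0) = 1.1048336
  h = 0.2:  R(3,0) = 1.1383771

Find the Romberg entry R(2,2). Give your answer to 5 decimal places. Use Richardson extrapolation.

R(1,1) = 0.9665860 + (0.9665860 − 0.3345033)/3 = 1.1772802
R(2,1) = (4·1.1048336 − 0.9665860) / 3 = 1.1509161
R(2,2) = 1.1509161 + (1.1509161 − 1.1772802)/15 = 1.1491585

1.14916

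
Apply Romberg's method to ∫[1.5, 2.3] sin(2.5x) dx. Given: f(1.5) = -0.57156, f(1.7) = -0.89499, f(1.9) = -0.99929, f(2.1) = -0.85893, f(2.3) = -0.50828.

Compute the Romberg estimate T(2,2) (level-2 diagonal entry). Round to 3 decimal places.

-0.673

T(0,0) (trapezoid, 1 panel, h=0.8000): -0.43194
T(1,0) (trapezoid, 2 panels, h=0.4000): -0.61568
T(2,0) (trapezoid, 4 panels, h=0.2000): -0.65863
T(1,1) = -0.61568 + (-0.61568 − (-0.43194))/3 = -0.67693
T(2,1) = -0.65863 + (-0.65863 − (-0.61568))/3 = -0.67295
T(2,2) = -0.67295 + (-0.67295 − (-0.67693))/15 = -0.67268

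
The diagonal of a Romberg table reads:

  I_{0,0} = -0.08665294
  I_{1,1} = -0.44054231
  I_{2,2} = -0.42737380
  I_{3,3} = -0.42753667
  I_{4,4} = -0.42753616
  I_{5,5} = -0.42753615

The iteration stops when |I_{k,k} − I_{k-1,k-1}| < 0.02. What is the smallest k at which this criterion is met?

k = 2

|I_{1,1} − I_{0,0}| = 0.35388937 ≥ 0.02
|I_{2,2} − I_{1,1}| = 0.01316851 < 0.02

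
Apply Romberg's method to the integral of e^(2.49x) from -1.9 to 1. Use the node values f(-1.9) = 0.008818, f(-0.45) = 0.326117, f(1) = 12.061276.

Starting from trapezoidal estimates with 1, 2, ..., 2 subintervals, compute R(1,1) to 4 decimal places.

6.4644

R(0,0) (trapezoid, 1 panel, h=2.9000): 17.501636
R(1,0) (trapezoid, 2 panels, h=1.4500): 9.223688
R(1,1) = 9.223688 + (9.223688 − 17.501636)/3 = 6.464372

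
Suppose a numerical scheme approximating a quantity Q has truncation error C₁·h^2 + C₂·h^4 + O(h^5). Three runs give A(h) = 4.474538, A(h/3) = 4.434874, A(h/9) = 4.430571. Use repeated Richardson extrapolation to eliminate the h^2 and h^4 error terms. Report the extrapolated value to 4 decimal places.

First eliminate the h^2 term (factor 3^2 = 9):
  B₁ = (9·4.434874 − 4.474538)/8 = 4.429916
  B₂ = (9·4.430571 − 4.434874)/8 = 4.430033
Then eliminate the h^4 term (factor 3^4 = 81):
  (81·4.430033 − 4.429916)/80 = 4.430034

4.4300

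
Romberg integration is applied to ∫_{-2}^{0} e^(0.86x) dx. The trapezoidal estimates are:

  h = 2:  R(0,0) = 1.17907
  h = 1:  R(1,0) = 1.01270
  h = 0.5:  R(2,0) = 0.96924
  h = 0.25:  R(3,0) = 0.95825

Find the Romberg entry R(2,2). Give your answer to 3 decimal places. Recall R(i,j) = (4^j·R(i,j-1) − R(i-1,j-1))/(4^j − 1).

0.955

R(1,1) = 1.01270 + (1.01270 − 1.17907)/3 = 0.95724
R(2,1) = 0.96924 + (0.96924 − 1.01270)/3 = 0.95475
R(2,2) = (16·0.95475 − 0.95724) / 15 = 0.95458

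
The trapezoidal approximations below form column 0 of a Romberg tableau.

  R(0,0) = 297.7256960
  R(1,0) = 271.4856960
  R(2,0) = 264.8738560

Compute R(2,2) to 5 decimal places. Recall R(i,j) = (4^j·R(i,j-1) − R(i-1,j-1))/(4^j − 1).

262.66530

Richardson extrapolation on the trapezoidal column (denominator 4−1=3):
R(1,1) = 271.4856960 + (271.4856960 − 297.7256960)/3 = 262.7390293
R(2,1) = 264.8738560 + (264.8738560 − 271.4856960)/3 = 262.6699093
R(2,2) = 262.6699093 + (262.6699093 − 262.7390293)/15 = 262.6653013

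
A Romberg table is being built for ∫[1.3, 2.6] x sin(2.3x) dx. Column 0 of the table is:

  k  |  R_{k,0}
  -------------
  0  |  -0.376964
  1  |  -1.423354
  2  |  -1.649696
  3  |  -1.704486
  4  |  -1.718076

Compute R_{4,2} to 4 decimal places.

R_{3,1} = (4·(-1.704486) − (-1.649696)) / 3 = -1.722749
R_{4,1} = (4·(-1.718076) − (-1.704486)) / 3 = -1.722606
R_{4,2} = -1.722606 + (-1.722606 − (-1.722749))/15 = -1.722596

-1.7226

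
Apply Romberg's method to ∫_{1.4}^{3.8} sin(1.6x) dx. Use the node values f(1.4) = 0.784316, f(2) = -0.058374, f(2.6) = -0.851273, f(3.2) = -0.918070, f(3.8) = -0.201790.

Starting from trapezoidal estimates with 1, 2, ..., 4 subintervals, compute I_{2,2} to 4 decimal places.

-0.9969

I_{0,0} (trapezoid, 1 panel, h=2.4000): 0.699031
I_{1,0} (trapezoid, 2 panels, h=1.2000): -0.672012
I_{2,0} (trapezoid, 4 panels, h=0.6000): -0.921872
I_{1,1} = -0.672012 + (-0.672012 − 0.699031)/3 = -1.129026
I_{2,1} = -0.921872 + (-0.921872 − (-0.672012))/3 = -1.005159
I_{2,2} = -1.005159 + (-1.005159 − (-1.129026))/15 = -0.996901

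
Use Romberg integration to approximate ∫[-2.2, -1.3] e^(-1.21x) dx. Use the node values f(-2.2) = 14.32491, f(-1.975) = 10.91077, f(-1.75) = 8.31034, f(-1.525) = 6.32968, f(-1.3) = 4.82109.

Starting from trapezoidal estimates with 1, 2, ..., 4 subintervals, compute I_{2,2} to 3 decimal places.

7.854

I_{0,0} (trapezoid, 1 panel, h=0.9000): 8.61570
I_{1,0} (trapezoid, 2 panels, h=0.4500): 8.04750
I_{2,0} (trapezoid, 4 panels, h=0.2250): 7.90285
I_{1,1} = 8.04750 + (8.04750 − 8.61570)/3 = 7.85810
I_{2,1} = 7.90285 + (7.90285 − 8.04750)/3 = 7.85463
I_{2,2} = 7.85463 + (7.85463 − 7.85810)/15 = 7.85440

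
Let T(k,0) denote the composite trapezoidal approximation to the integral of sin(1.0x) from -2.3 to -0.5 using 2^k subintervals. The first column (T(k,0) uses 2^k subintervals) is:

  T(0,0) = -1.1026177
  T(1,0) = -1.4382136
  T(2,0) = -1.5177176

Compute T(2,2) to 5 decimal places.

T(1,1) = -1.4382136 + (-1.4382136 − (-1.1026177))/3 = -1.5500789
T(2,1) = (4·(-1.5177176) − (-1.4382136)) / 3 = -1.5442189
T(2,2) = -1.5442189 + (-1.5442189 − (-1.5500789))/15 = -1.5438282
(Column j=1 coincides with Simpson's rule on the same nodes.)

-1.54383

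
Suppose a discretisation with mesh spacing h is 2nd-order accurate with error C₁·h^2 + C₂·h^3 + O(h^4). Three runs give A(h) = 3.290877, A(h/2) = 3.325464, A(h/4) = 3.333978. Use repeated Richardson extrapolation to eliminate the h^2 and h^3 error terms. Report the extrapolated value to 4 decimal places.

3.3368

First eliminate the h^2 term (factor 2^2 = 4):
  B₁ = (4·3.325464 − 3.290877)/3 = 3.336993
  B₂ = (4·3.333978 − 3.325464)/3 = 3.336816
Then eliminate the h^3 term (factor 2^3 = 8):
  (8·3.336816 − 3.336993)/7 = 3.336791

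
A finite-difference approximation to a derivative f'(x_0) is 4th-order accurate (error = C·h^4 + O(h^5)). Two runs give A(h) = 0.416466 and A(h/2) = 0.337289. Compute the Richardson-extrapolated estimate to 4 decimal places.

Extrapolated value = (16·A(h/2) − A(h)) / (16 − 1)
= (16·0.337289 − 0.416466) / 15
= 4.980158 / 15 = 0.332011

0.3320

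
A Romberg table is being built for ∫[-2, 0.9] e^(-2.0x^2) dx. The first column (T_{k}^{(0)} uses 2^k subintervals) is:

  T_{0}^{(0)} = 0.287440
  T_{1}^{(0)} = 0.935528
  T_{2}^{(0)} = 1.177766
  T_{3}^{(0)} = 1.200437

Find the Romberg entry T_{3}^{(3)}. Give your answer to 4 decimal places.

Richardson extrapolation on the trapezoidal column (denominator 4−1=3):
T_{1}^{(1)} = (4·0.935528 − 0.287440) / 3 = 1.151557
T_{2}^{(1)} = (4·1.177766 − 0.935528) / 3 = 1.258512
T_{3}^{(1)} = 1.200437 + (1.200437 − 1.177766)/3 = 1.207994
T_{2}^{(2)} = 1.258512 + (1.258512 − 1.151557)/15 = 1.265642
T_{3}^{(2)} = (16·1.207994 − 1.258512) / 15 = 1.204626
T_{3}^{(3)} = 1.204626 + (1.204626 − 1.265642)/63 = 1.203657

1.2037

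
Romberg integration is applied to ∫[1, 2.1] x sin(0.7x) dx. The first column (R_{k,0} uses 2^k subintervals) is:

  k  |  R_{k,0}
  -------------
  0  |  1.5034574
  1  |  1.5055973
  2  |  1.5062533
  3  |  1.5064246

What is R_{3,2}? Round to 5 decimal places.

1.50648

R_{2,1} = 1.5062533 + (1.5062533 − 1.5055973)/3 = 1.5064720
R_{3,1} = 1.5064246 + (1.5064246 − 1.5062533)/3 = 1.5064817
R_{3,2} = (16·1.5064817 − 1.5064720) / 15 = 1.5064823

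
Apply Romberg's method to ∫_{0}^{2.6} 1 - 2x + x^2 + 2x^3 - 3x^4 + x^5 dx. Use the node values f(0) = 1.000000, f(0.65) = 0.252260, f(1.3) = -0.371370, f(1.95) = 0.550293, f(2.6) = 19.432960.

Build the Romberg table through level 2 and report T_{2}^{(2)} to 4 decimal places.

4.7452

T_{0}^{(0)} (trapezoid, 1 panel, h=2.6000): 26.562848
T_{1}^{(0)} (trapezoid, 2 panels, h=1.3000): 12.798643
T_{2}^{(0)} (trapezoid, 4 panels, h=0.6500): 6.920981
T_{1}^{(1)} = 12.798643 + (12.798643 − 26.562848)/3 = 8.210575
T_{2}^{(1)} = 6.920981 + (6.920981 − 12.798643)/3 = 4.961760
T_{2}^{(2)} = 4.961760 + (4.961760 − 8.210575)/15 = 4.745172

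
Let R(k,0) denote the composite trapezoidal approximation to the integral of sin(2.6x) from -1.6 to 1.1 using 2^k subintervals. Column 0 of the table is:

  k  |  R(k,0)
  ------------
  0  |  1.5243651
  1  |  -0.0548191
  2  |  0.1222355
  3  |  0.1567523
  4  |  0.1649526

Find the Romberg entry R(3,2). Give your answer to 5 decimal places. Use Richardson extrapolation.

0.16739

Richardson extrapolation on the trapezoidal column (denominator 4−1=3):
R(2,1) = (4·0.1222355 − (-0.0548191)) / 3 = 0.1812537
R(3,1) = (4·0.1567523 − 0.1222355) / 3 = 0.1682579
R(3,2) = (16·0.1682579 − 0.1812537) / 15 = 0.1673915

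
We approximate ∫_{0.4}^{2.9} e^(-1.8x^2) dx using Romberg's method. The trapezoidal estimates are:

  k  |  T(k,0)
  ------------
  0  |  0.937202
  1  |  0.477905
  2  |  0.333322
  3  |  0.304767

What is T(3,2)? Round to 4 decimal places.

0.2959

T(2,1) = (4·0.333322 − 0.477905) / 3 = 0.285128
T(3,1) = (4·0.304767 − 0.333322) / 3 = 0.295249
T(3,2) = 0.295249 + (0.295249 − 0.285128)/15 = 0.295924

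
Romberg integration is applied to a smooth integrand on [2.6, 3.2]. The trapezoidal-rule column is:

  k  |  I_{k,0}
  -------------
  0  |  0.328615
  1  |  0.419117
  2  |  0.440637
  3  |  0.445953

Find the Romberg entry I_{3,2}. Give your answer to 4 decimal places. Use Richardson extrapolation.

I_{2,1} = 0.440637 + (0.440637 − 0.419117)/3 = 0.447810
I_{3,1} = 0.445953 + (0.445953 − 0.440637)/3 = 0.447725
I_{3,2} = (16·0.447725 − 0.447810) / 15 = 0.447719

0.4477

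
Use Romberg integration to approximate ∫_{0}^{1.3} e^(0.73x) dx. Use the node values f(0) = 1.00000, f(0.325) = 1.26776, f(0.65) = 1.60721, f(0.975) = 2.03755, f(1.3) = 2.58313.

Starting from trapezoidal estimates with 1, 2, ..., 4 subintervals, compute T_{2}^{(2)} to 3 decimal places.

T_{0}^{(0)} (trapezoid, 1 panel, h=1.3000): 2.32903
T_{1}^{(0)} (trapezoid, 2 panels, h=0.6500): 2.20920
T_{2}^{(0)} (trapezoid, 4 panels, h=0.3250): 2.17883
T_{1}^{(1)} = 2.20920 + (2.20920 − 2.32903)/3 = 2.16926
T_{2}^{(1)} = 2.17883 + (2.17883 − 2.20920)/3 = 2.16871
T_{2}^{(2)} = 2.16871 + (2.16871 − 2.16926)/15 = 2.16867

2.169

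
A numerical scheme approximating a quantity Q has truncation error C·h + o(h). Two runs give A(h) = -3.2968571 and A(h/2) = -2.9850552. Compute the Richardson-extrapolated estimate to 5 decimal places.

-2.67325

The leading error scales as h; refining by a factor of 2 reduces it by 2^1 = 2.
Extrapolated value = (2·A(h/2) − A(h)) / (2 − 1)
= (2·(-2.9850552) − (-3.2968571)) / 1
= -2.6732533 / 1 = -2.6732533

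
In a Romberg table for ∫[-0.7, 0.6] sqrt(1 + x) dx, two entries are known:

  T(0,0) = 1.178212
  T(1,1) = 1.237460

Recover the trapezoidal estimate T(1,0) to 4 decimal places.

From T(1,1) = (4·T(1,0) − T(0,0))/3, solve for T(1,0):
4·T(1,0) = 3·1.237460 + 1.178212 = 4.890592
T(1,0) = 1.222648

1.2226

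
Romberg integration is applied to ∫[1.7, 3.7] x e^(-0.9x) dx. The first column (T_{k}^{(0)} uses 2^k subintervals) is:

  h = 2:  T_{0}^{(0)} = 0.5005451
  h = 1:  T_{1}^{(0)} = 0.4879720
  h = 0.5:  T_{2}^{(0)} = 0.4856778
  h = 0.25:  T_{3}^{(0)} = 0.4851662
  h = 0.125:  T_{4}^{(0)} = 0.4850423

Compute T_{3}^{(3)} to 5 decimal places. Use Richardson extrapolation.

Richardson extrapolation on the trapezoidal column (denominator 4−1=3):
T_{1}^{(1)} = 0.4879720 + (0.4879720 − 0.5005451)/3 = 0.4837810
T_{2}^{(1)} = (4·0.4856778 − 0.4879720) / 3 = 0.4849131
T_{3}^{(1)} = (4·0.4851662 − 0.4856778) / 3 = 0.4849957
T_{2}^{(2)} = (16·0.4849131 − 0.4837810) / 15 = 0.4849886
T_{3}^{(2)} = (16·0.4849957 − 0.4849131) / 15 = 0.4850012
T_{3}^{(3)} = (64·0.4850012 − 0.4849886) / 63 = 0.4850014

0.48500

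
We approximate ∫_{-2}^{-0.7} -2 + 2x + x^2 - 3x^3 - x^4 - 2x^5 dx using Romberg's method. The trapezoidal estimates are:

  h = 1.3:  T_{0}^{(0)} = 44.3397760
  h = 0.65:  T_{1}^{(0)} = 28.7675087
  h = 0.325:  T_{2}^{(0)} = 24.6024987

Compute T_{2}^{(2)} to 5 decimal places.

T_{1}^{(1)} = 28.7675087 + (28.7675087 − 44.3397760)/3 = 23.5767529
T_{2}^{(1)} = 24.6024987 + (24.6024987 − 28.7675087)/3 = 23.2141620
T_{2}^{(2)} = (16·23.2141620 − 23.5767529) / 15 = 23.1899893
(Column j=1 coincides with Simpson's rule on the same nodes.)

23.18999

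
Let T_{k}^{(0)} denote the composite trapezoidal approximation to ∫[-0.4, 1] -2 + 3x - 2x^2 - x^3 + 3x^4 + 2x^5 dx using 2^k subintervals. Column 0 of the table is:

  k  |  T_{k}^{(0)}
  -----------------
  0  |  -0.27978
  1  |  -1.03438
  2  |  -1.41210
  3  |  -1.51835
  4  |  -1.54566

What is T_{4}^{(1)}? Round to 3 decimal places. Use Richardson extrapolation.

-1.555

T_{4}^{(1)} = -1.54566 + (-1.54566 − (-1.51835))/3 = -1.55476
(Column j=1 coincides with Simpson's rule on the same nodes.)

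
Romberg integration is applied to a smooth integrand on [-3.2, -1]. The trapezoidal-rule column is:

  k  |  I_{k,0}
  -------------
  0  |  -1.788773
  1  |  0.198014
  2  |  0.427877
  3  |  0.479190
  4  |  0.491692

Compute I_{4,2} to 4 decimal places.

I_{3,1} = 0.479190 + (0.479190 − 0.427877)/3 = 0.496294
I_{4,1} = 0.491692 + (0.491692 − 0.479190)/3 = 0.495859
I_{4,2} = (16·0.495859 − 0.496294) / 15 = 0.495830

0.4958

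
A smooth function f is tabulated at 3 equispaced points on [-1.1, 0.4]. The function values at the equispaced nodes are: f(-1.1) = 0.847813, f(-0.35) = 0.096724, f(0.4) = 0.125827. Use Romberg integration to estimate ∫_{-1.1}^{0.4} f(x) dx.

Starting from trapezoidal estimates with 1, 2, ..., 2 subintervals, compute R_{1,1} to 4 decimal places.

R_{0,0} (trapezoid, 1 panel, h=1.5000): 0.730230
R_{1,0} (trapezoid, 2 panels, h=0.7500): 0.437658
R_{1,1} = 0.437658 + (0.437658 − 0.730230)/3 = 0.340134

0.3401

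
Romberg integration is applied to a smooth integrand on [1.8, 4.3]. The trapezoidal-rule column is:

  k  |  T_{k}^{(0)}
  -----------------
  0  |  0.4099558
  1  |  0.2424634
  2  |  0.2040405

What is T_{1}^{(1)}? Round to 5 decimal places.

Richardson extrapolation on the trapezoidal column (denominator 4−1=3):
T_{1}^{(1)} = (4·0.2424634 − 0.4099558) / 3 = 0.1866326

0.18663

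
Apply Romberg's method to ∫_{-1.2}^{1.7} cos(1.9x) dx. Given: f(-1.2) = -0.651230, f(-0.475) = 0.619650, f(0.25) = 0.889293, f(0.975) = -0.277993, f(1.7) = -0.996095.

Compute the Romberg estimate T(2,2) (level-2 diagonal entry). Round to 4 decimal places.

0.3246

T(0,0) (trapezoid, 1 panel, h=2.9000): -2.388621
T(1,0) (trapezoid, 2 panels, h=1.4500): 0.095164
T(2,0) (trapezoid, 4 panels, h=0.7250): 0.295283
T(1,1) = 0.095164 + (0.095164 − (-2.388621))/3 = 0.923092
T(2,1) = 0.295283 + (0.295283 − 0.095164)/3 = 0.361989
T(2,2) = 0.361989 + (0.361989 − 0.923092)/15 = 0.324582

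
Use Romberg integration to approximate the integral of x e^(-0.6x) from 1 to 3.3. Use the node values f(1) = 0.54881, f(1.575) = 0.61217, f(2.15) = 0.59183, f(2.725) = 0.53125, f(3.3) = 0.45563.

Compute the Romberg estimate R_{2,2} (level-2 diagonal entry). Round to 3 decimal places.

1.296

R_{0,0} (trapezoid, 1 panel, h=2.3000): 1.15511
R_{1,0} (trapezoid, 2 panels, h=1.1500): 1.25816
R_{2,0} (trapezoid, 4 panels, h=0.5750): 1.28655
R_{1,1} = 1.25816 + (1.25816 − 1.15511)/3 = 1.29251
R_{2,1} = 1.28655 + (1.28655 − 1.25816)/3 = 1.29601
R_{2,2} = 1.29601 + (1.29601 − 1.29251)/15 = 1.29624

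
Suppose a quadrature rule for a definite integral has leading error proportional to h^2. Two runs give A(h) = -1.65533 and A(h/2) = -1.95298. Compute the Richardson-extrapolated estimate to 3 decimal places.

-2.052

Extrapolated value = (4·A(h/2) − A(h)) / (4 − 1)
= (4·(-1.95298) − (-1.65533)) / 3
= -6.15659 / 3 = -2.05220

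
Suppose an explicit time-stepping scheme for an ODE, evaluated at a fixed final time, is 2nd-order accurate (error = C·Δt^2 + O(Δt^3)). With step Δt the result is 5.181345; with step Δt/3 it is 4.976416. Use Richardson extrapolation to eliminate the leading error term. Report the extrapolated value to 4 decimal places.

4.9508

The leading error scales as Δt^2; refining by a factor of 3 reduces it by 3^2 = 9.
Extrapolated value = (9·A(Δt/3) − A(Δt)) / (9 − 1)
= (9·4.976416 − 5.181345) / 8
= 39.606399 / 8 = 4.950800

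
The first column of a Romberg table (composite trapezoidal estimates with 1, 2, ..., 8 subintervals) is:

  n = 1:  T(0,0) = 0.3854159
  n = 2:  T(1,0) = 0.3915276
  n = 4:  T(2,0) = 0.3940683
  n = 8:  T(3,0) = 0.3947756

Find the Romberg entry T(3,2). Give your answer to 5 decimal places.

T(2,1) = (4·0.3940683 − 0.3915276) / 3 = 0.3949152
T(3,1) = (4·0.3947756 − 0.3940683) / 3 = 0.3950114
T(3,2) = 0.3950114 + (0.3950114 − 0.3949152)/15 = 0.3950178

0.39502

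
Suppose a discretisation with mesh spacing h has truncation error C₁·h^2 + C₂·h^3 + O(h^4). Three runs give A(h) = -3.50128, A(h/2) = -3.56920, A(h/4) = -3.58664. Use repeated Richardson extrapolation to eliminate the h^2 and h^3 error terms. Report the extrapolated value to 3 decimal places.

-3.593

First eliminate the h^2 term (factor 2^2 = 4):
  B₁ = (4·(-3.56920) − (-3.50128))/3 = -3.59184
  B₂ = (4·(-3.58664) − (-3.56920))/3 = -3.59245
Then eliminate the h^3 term (factor 2^3 = 8):
  (8·(-3.59245) − (-3.59184))/7 = -3.59254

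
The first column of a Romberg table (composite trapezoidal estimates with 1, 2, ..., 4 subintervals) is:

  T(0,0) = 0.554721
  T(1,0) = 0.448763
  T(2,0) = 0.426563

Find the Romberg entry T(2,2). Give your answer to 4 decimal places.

0.4195

T(1,1) = (4·0.448763 − 0.554721) / 3 = 0.413444
T(2,1) = (4·0.426563 − 0.448763) / 3 = 0.419163
T(2,2) = 0.419163 + (0.419163 − 0.413444)/15 = 0.419544
(Column j=1 coincides with Simpson's rule on the same nodes.)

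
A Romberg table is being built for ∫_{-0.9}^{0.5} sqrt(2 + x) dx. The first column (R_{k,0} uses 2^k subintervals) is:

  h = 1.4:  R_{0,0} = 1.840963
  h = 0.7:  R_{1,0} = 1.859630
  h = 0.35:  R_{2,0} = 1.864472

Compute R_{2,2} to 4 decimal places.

1.8661

R_{1,1} = (4·1.859630 − 1.840963) / 3 = 1.865852
R_{2,1} = 1.864472 + (1.864472 − 1.859630)/3 = 1.866086
R_{2,2} = (16·1.866086 − 1.865852) / 15 = 1.866102
(Column j=1 coincides with Simpson's rule on the same nodes.)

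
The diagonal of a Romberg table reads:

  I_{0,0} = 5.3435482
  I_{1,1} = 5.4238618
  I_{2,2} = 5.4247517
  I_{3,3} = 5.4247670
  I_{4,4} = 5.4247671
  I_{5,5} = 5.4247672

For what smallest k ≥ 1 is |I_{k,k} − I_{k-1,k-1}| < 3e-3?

k = 2

|I_{1,1} − I_{0,0}| = 0.0803136 ≥ 3e-3
|I_{2,2} − I_{1,1}| = 0.0008899 < 3e-3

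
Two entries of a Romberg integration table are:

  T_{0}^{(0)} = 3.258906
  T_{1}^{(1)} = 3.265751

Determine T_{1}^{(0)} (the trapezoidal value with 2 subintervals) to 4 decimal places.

3.2640

From T_{1}^{(1)} = (4·T_{1}^{(0)} − T_{0}^{(0)})/3, solve for T_{1}^{(0)}:
4·T_{1}^{(0)} = 3·3.265751 + 3.258906 = 13.056159
T_{1}^{(0)} = 3.264040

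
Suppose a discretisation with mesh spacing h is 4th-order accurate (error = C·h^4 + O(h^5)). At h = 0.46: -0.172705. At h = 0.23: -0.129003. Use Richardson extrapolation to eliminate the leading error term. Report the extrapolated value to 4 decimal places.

Extrapolated value = (16·A(h/2) − A(h)) / (16 − 1)
= (16·(-0.129003) − (-0.172705)) / 15
= -1.891343 / 15 = -0.126090

-0.1261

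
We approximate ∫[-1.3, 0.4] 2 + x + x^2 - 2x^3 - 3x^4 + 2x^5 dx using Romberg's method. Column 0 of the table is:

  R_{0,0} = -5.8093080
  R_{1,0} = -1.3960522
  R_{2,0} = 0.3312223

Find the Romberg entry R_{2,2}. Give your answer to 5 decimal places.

0.96244

Richardson extrapolation on the trapezoidal column (denominator 4−1=3):
R_{1,1} = -1.3960522 + (-1.3960522 − (-5.8093080))/3 = 0.0750331
R_{2,1} = 0.3312223 + (0.3312223 − (-1.3960522))/3 = 0.9069805
R_{2,2} = 0.9069805 + (0.9069805 − 0.0750331)/15 = 0.9624437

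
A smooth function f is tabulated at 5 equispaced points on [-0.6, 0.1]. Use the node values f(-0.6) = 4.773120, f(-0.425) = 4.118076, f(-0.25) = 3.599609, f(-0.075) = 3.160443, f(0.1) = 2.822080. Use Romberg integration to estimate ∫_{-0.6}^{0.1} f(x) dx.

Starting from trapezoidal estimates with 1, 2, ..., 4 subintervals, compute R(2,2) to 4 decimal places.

R(0,0) (trapezoid, 1 panel, h=0.7000): 2.658320
R(1,0) (trapezoid, 2 panels, h=0.3500): 2.589023
R(2,0) (trapezoid, 4 panels, h=0.1750): 2.568252
R(1,1) = 2.589023 + (2.589023 − 2.658320)/3 = 2.565924
R(2,1) = 2.568252 + (2.568252 − 2.589023)/3 = 2.561328
R(2,2) = 2.561328 + (2.561328 − 2.565924)/15 = 2.561022

2.5610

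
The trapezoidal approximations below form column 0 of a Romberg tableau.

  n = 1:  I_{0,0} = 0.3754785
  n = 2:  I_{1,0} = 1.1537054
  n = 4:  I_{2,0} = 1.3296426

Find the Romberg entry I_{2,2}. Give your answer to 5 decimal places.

I_{1,1} = 1.1537054 + (1.1537054 − 0.3754785)/3 = 1.4131144
I_{2,1} = (4·1.3296426 − 1.1537054) / 3 = 1.3882883
I_{2,2} = 1.3882883 + (1.3882883 − 1.4131144)/15 = 1.3866332

1.38663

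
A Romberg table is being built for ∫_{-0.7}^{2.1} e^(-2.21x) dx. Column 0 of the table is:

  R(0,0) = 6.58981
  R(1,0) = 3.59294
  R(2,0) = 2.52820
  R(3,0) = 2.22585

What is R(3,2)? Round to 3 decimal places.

Richardson extrapolation on the trapezoidal column (denominator 4−1=3):
R(2,1) = (4·2.52820 − 3.59294) / 3 = 2.17329
R(3,1) = (4·2.22585 − 2.52820) / 3 = 2.12507
R(3,2) = (16·2.12507 − 2.17329) / 15 = 2.12186

2.122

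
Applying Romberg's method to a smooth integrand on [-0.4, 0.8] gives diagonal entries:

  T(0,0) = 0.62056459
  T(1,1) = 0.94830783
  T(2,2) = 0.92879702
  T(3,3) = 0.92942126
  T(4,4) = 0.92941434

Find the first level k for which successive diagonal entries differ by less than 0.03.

|T(1,1) − T(0,0)| = 0.32774324 ≥ 0.03
|T(2,2) − T(1,1)| = 0.01951081 < 0.03

k = 2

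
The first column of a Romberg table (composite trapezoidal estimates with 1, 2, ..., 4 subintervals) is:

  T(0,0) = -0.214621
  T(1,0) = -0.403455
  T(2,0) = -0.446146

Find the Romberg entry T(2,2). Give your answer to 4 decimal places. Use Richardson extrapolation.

-0.4600

T(1,1) = (4·(-0.403455) − (-0.214621)) / 3 = -0.466400
T(2,1) = -0.446146 + (-0.446146 − (-0.403455))/3 = -0.460376
T(2,2) = (16·(-0.460376) − (-0.466400)) / 15 = -0.459974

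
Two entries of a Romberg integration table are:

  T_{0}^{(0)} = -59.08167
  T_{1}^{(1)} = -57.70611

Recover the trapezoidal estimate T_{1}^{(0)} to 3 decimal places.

-58.050

From T_{1}^{(1)} = (4·T_{1}^{(0)} − T_{0}^{(0)})/3, solve for T_{1}^{(0)}:
4·T_{1}^{(0)} = 3·(-57.70611) + (-59.08167) = -232.20000
T_{1}^{(0)} = -58.05000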